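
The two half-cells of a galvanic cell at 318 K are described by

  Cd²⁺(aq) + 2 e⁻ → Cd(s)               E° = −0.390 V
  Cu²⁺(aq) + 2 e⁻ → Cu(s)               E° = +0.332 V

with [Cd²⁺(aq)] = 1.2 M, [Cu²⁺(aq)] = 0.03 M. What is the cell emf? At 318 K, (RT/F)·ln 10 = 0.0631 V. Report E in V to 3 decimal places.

Cu²⁺/Cu is reduced (cathode, E° = +0.332 V) and Cd²⁺/Cd is oxidized (anode).
E°cell = E°cat − E°an = +0.332 − (−0.390) = +0.722 V; n = 2.
Balancing gives Cu²⁺(aq) + Cd(s) → Cu(s) + Cd²⁺(aq); hence Q = [Cd²⁺(aq)] / [Cu²⁺(aq)] = 40 (log Q = 1.602).
E = E° − (0.0631/n)·log Q = +0.722 − (0.0631/2)(1.602) = +0.671 V.

+0.671 V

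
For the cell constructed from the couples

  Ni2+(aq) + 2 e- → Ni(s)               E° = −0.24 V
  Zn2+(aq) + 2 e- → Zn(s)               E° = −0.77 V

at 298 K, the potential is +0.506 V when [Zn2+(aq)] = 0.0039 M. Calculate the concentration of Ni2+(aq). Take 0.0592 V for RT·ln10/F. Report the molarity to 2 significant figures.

Ni²⁺/Ni is the cathode (higher E°); E°cell = −0.24 − (−0.77) = +0.53 V with n = 2.
Rearranging E = E° − (0.0592/n)·log Q gives log Q = 2(+0.53 − (+0.506))/0.0592 = 0.811.
The balanced reaction is Ni2+(aq) + Zn(s) → Ni(s) + Zn2+(aq), so Q = [Zn2+(aq)] / [Ni2+(aq)].
Solving for the unknown gives log [Ni2+(aq)] = −3.220, so [Ni2+(aq)] ≈ 0.00060 M.

0.00060 M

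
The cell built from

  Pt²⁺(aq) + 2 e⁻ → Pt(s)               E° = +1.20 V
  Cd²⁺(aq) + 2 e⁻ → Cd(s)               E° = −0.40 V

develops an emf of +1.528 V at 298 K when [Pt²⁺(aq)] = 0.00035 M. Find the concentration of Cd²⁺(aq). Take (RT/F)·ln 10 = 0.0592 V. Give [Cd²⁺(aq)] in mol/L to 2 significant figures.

0.095 M

Pt²⁺/Pt is the cathode (higher E°); E°cell = +1.20 − (−0.40) = +1.60 V with n = 2.
Since E = E° − (0.0592/n)·log Q, log Q = n(E° − E)/0.0592 = 2.432.
Balancing electrons gives Pt²⁺(aq) + Cd(s) → Pt(s) + Cd²⁺(aq); thus Q = [Cd²⁺(aq)] / [Pt²⁺(aq)].
Isolating [Cd²⁺(aq)] in Q = 10^{2.432} yields log [Cd²⁺(aq)] = −1.024, i.e. 0.095 M.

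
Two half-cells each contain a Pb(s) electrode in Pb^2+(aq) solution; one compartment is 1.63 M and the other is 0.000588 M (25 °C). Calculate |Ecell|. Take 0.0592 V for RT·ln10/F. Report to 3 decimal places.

0.102 V

For a concentration cell E°cell = 0, since both electrodes use the same couple.
The compartment with the higher Pb^2+(aq) concentration (1.63 M) acts as the cathode; ions are reduced there and produced at the dilute (0.000588 M) anode.
With n = 2, Ecell = −(0.0592/2)·log([dilute]/[conc]) = −(0.0592/2)·log(0.000588/1.63) = +0.102 V.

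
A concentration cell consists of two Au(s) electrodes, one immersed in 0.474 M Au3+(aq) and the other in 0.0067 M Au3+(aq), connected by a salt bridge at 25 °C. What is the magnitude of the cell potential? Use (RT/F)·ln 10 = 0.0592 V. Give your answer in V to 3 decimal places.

0.037 V

For a concentration cell E°cell = 0, since both electrodes use the same couple.
The compartment with the higher Au3+(aq) concentration (0.474 M) acts as the cathode; ions are reduced there and produced at the dilute (0.0067 M) anode.
With n = 3, Ecell = −(0.0592/3)·log([dilute]/[conc]) = −(0.0592/3)·log(0.0067/0.474) = +0.037 V.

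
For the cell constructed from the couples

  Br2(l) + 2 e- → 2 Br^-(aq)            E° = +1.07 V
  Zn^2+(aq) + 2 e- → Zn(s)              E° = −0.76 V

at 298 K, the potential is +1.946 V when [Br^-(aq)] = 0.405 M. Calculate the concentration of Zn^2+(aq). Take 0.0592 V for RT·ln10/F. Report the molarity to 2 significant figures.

0.00073 M

With Br₂/Br⁻ at the cathode and Zn²⁺/Zn at the anode, E°cell = +1.07 − (−0.76) = +1.83 V (n = 2).
Rearranging E = E° − (0.0592/n)·log Q gives log Q = 2(+1.83 − (+1.946))/0.0592 = −3.919.
For Br2(l) + Zn(s) → 2 Br^-(aq) + Zn^2+(aq), the reaction quotient is Q = [Br^-(aq)]^2·[Zn^2+(aq)].
Isolating [Zn^2+(aq)] in Q = 10^{−3.919} yields log [Zn^2+(aq)] = −3.134, i.e. 0.00073 M.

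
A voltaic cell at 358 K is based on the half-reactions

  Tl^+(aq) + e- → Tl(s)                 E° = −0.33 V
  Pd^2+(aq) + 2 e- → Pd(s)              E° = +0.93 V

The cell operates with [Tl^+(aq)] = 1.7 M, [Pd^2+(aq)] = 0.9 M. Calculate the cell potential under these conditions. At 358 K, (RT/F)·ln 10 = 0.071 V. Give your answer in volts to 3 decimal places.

Since E°(Pd²⁺/Pd) > E°(Tl⁺/Tl), Pd²⁺/Pd serves as the cathode.
E°cell = +0.93 − (−0.33) = +1.26 V, with n = 2 electrons transferred.
Balancing gives Pd^2+(aq) + 2 Tl(s) → Pd(s) + 2 Tl^+(aq); hence Q = [Tl^+(aq)]^2 / [Pd^2+(aq)] = 3.21 (log Q = 0.507).
E = E° − (0.071/n)·log Q = +1.26 − (0.071/2)(0.507) = +1.242 V.

+1.242 V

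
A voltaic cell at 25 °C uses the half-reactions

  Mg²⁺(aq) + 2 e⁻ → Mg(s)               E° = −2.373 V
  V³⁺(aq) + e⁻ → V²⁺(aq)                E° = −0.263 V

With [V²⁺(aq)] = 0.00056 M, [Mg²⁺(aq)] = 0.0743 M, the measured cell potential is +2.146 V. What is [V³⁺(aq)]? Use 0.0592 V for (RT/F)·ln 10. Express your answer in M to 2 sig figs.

With V³⁺/V²⁺ at the cathode and Mg²⁺/Mg at the anode, E°cell = −0.263 − (−2.373) = +2.110 V (n = 2).
Rearranging E = E° − (0.0592/n)·log Q gives log Q = 2(+2.110 − (+2.146))/0.0592 = −1.216.
Balancing electrons gives 2 V³⁺(aq) + Mg(s) → 2 V²⁺(aq) + Mg²⁺(aq); thus Q = ([V²⁺(aq)]^2·[Mg²⁺(aq)]) / [V³⁺(aq)]^2.
Isolating [V³⁺(aq)] in Q = 10^{−1.216} yields log [V³⁺(aq)] = −3.208, i.e. 0.00062 M.

0.00062 M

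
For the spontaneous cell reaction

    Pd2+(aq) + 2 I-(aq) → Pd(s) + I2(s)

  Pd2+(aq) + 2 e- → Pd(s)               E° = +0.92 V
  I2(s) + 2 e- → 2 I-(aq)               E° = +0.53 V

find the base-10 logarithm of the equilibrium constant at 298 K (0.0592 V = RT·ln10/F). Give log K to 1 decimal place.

log K = 13.2

The Pd²⁺/Pd couple is reduced (cathode); E°cell = +0.92 − (+0.53) = +0.39 V with n = 2.
At equilibrium E = 0, so log K = nE°cell / 0.0592 = (2)(+0.39) / 0.0592 = 13.2.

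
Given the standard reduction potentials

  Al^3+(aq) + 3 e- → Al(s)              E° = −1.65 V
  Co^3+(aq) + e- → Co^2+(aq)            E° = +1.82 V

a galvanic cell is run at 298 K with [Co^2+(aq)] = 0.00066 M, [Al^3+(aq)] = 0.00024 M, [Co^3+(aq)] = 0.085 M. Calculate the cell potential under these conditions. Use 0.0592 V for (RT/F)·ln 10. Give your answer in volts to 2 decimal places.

The Co³⁺/Co²⁺ couple has the more positive E°, so it is the cathode; Al³⁺/Al is the anode.
The standard potential is +1.82 − (−1.65) = +3.47 V and the balanced reaction transfers n = 3 electrons.
Balancing gives 3 Co^3+(aq) + Al(s) → 3 Co^2+(aq) + Al^3+(aq); hence Q = ([Co^2+(aq)]^3·[Al^3+(aq)]) / [Co^3+(aq)]^3 = 1.12×10^−10 (log Q = −9.949).
Applying E = E° − (RT ln10/nF)·log Q gives +3.47 − (0.0592/3)(−9.949) = +3.67 V.

+3.67 V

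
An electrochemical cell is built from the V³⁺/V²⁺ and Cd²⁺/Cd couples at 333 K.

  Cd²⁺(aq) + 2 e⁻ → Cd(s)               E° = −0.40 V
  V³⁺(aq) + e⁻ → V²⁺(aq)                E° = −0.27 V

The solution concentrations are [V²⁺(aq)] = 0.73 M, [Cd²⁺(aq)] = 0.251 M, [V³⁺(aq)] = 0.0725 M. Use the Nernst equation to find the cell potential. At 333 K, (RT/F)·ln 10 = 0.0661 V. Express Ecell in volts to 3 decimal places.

+0.084 V

Since E°(V³⁺/V²⁺) > E°(Cd²⁺/Cd), V³⁺/V²⁺ serves as the cathode.
E°cell = −0.27 − (−0.40) = +0.13 V, with n = 2 electrons transferred.
Balancing gives 2 V³⁺(aq) + Cd(s) → 2 V²⁺(aq) + Cd²⁺(aq); hence Q = ([V²⁺(aq)]^2·[Cd²⁺(aq)]) / [V³⁺(aq)]^2 = 25.4 (log Q = 1.406).
By the Nernst equation, E = +0.13 − (0.0661/2)·(1.406) = +0.084 V.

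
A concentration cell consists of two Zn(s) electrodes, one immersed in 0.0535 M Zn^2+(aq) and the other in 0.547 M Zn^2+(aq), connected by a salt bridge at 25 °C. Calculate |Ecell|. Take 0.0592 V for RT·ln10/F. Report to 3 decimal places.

For a concentration cell E°cell = 0, since both electrodes use the same couple.
The compartment with the higher Zn^2+(aq) concentration (0.547 M) acts as the cathode; ions are reduced there and produced at the dilute (0.0535 M) anode.
With n = 2, Ecell = −(0.0592/2)·log([dilute]/[conc]) = −(0.0592/2)·log(0.0535/0.547) = +0.030 V.

0.030 V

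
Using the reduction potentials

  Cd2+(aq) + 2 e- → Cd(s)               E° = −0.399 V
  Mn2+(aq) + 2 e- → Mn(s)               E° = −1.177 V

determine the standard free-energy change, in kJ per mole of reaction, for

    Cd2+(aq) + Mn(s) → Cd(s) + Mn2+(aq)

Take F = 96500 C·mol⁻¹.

In the reaction as written Cd2+(aq) is reduced, so the Cd²⁺/Cd couple is the cathode and Mn²⁺/Mn is the anode.
E°cell = −0.399 − (−1.177) = +0.778 V; balancing electrons gives n = 2.
ΔG° = −nFE°cell = −(2)(96500)(+0.778) J/mol = −150 kJ/mol.

−150 kJ/mol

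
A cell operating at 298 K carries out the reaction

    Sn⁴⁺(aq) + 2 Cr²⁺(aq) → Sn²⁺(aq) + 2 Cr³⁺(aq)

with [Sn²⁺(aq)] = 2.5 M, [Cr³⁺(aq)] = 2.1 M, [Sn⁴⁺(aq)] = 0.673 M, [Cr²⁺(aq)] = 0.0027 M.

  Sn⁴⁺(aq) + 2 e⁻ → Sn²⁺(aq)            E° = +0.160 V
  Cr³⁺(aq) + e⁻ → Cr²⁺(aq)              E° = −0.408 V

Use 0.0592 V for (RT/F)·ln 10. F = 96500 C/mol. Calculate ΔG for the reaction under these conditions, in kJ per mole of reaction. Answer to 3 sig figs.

−73.3 kJ/mol

With Sn⁴⁺/Sn²⁺ reduced at the cathode, E°cell = +0.160 − (−0.408) = +0.568 V and n = 2.
The reaction quotient is ([Sn²⁺(aq)]·[Cr³⁺(aq)]^2) / ([Sn⁴⁺(aq)]·[Cr²⁺(aq)]^2) = 2.25×10^6; by Nernst, E = +0.568 − (0.0592/2)(6.352) = +0.3800 V.
Finally ΔG = −nFE = −(2)(96500 C/mol)(+0.3800 V) = −73.3 kJ/mol.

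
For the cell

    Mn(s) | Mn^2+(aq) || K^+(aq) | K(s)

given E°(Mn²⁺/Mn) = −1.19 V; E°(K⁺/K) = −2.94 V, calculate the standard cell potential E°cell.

−1.75 V

By convention the left-hand electrode in cell notation is the anode (oxidation) and the right-hand electrode is the cathode (reduction).
E°cell = E°(right) − E°(left) = −2.94 − (−1.19) = −1.75 V.
The negative sign shows that, as written, the cell would require an external voltage to drive the reaction.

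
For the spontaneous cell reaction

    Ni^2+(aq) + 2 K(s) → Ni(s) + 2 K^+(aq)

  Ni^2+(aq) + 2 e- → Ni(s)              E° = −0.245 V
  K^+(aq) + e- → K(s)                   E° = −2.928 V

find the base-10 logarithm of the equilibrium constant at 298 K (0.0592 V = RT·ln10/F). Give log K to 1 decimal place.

log K = 90.6

The Ni²⁺/Ni couple is reduced (cathode); E°cell = −0.245 − (−2.928) = +2.683 V with n = 2.
At equilibrium E = 0, so log K = nE°cell / 0.0592 = (2)(+2.683) / 0.0592 = 90.6.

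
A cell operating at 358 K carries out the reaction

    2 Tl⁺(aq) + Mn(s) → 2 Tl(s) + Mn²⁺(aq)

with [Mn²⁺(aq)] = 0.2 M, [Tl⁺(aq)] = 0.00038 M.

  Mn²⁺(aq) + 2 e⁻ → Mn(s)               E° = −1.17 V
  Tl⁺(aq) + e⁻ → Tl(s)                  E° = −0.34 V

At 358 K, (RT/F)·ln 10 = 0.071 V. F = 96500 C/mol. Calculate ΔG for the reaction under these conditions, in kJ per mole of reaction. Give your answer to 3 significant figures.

−118 kJ/mol

With Tl⁺/Tl reduced at the cathode, E°cell = −0.34 − (−1.17) = +0.83 V and n = 2.
Q = [Mn²⁺(aq)] / [Tl⁺(aq)]^2 = 1.39×10^6, so log Q = 6.141 and E = +0.83 − (0.071/2)(6.141) = +0.6120 V.
ΔG = −nFE = −(2)(96500)(+0.6120) J/mol = −118 kJ/mol.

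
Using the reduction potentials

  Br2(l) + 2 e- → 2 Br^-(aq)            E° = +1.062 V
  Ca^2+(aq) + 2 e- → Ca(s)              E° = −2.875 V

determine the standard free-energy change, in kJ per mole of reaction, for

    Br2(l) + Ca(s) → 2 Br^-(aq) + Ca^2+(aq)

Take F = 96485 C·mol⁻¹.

In the reaction as written Br2(l) is reduced, so the Br₂/Br⁻ couple is the cathode and Ca²⁺/Ca is the anode.
E°cell = +1.062 − (−2.875) = +3.937 V; balancing electrons gives n = 2.
ΔG° = −nFE°cell = −(2)(96485)(+3.937) J/mol = −760 kJ/mol.

−760 kJ/mol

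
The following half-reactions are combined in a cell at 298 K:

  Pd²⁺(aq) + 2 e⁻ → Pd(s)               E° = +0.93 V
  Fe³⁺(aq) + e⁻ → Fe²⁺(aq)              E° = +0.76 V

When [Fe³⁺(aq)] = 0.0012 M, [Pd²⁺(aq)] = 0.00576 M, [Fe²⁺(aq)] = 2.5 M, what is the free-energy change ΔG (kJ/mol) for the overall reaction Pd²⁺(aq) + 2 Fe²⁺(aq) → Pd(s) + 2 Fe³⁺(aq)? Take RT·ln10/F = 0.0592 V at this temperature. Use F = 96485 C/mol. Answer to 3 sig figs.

The standard cell potential is +0.93 − (+0.76) = +0.17 V, with n = 2 electrons in the balanced equation.
Q = [Fe³⁺(aq)]^2 / ([Pd²⁺(aq)]·[Fe²⁺(aq)]^2) = 4×10^−5, so log Q = −4.398 and E = +0.17 − (0.0592/2)(−4.398) = +0.3002 V.
ΔG = −nFE = −(2)(96485)(+0.3002) J/mol = −57.9 kJ/mol.

−57.9 kJ/mol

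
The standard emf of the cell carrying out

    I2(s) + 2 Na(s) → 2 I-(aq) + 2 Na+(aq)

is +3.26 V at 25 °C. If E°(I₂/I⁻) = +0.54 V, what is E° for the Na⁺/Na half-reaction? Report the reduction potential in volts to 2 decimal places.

In the reaction as written the I₂/I⁻ couple is reduced (cathode) and Na⁺/Na is oxidized (anode), so E°cell = E°(I₂/I⁻) − E°(Na⁺/Na).
E°(Na⁺/Na) = E°(cathode) − E°cell = +0.54 − (+3.26) = −2.72 V.

−2.72 V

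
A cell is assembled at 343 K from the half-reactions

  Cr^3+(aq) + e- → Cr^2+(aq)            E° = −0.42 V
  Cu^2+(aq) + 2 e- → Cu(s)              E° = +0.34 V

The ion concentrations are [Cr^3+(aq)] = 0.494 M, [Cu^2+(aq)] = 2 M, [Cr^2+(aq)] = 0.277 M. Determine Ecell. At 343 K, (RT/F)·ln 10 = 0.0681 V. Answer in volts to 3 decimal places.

+0.753 V

The Cu²⁺/Cu couple has the more positive E°, so it is the cathode; Cr³⁺/Cr²⁺ is the anode.
E°cell = +0.34 − (−0.42) = +0.76 V, with n = 2 electrons transferred.
Balancing gives Cu^2+(aq) + 2 Cr^2+(aq) → Cu(s) + 2 Cr^3+(aq); hence Q = [Cr^3+(aq)]^2 / ([Cu^2+(aq)]·[Cr^2+(aq)]^2) = 1.59 (log Q = 0.201).
E = E° − (0.0681/n)·log Q = +0.76 − (0.0681/2)(0.201) = +0.753 V.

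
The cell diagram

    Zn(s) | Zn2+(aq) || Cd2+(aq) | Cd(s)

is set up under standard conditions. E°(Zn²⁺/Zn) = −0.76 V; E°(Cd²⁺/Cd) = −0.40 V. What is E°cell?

+0.36 V

By convention the left-hand electrode in cell notation is the anode (oxidation) and the right-hand electrode is the cathode (reduction).
E°cell = E°(right) − E°(left) = −0.40 − (−0.76) = +0.36 V.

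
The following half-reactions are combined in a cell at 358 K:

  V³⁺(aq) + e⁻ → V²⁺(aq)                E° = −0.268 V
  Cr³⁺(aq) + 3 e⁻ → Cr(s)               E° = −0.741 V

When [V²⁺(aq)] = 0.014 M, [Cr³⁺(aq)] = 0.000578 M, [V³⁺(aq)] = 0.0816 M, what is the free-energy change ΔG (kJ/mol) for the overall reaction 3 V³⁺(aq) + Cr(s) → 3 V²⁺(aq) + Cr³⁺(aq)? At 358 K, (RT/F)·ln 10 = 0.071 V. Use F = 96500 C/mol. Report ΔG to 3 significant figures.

E°cell = −0.268 − (−0.741) = +0.473 V; the balanced reaction transfers n = 3 electrons.
Q = ([V²⁺(aq)]^3·[Cr³⁺(aq)]) / [V³⁺(aq)]^3 = 2.92×10^−6, so log Q = −5.535 and E = +0.473 − (0.071/3)(−5.535) = +0.6040 V.
Finally ΔG = −nFE = −(3)(96500 C/mol)(+0.6040 V) = −175 kJ/mol.

−175 kJ/mol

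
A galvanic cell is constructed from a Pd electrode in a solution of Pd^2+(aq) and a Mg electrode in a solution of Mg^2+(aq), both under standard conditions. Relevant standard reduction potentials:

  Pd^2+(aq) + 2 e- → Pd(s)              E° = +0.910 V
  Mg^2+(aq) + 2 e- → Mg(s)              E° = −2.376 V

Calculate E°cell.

Of the two couples in this cell, the one with the more positive reduction potential is reduced at the cathode: here that is Pd²⁺/Pd (+0.910 V); Mg²⁺/Mg (−2.376 V) is the anode.
E°cell = E°(cathode) − E°(anode) = +0.910 − (−2.376) = +3.286 V.

+3.286 V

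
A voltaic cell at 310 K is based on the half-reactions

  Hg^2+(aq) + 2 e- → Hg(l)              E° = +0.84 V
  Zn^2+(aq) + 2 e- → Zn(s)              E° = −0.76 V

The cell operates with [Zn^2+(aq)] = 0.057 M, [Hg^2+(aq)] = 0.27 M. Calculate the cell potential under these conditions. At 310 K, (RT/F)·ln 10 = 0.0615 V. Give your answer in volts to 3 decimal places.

+1.621 V

The Hg²⁺/Hg couple has the more positive E°, so it is the cathode; Zn²⁺/Zn is the anode.
E°cell = +0.84 − (−0.76) = +1.60 V, with n = 2 electrons transferred.
For the overall reaction Hg^2+(aq) + Zn(s) → Hg(l) + Zn^2+(aq), Q = [Zn^2+(aq)] / [Hg^2+(aq)] = 0.211, giving log Q = −0.675.
Applying E = E° − (RT ln10/nF)·log Q gives +1.60 − (0.0615/2)(−0.675) = +1.621 V.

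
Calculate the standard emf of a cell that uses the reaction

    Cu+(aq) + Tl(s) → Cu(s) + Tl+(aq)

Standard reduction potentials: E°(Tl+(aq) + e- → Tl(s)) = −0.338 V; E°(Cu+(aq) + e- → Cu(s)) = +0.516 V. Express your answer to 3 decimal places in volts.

+0.854 V

In the reaction as written, Cu+(aq) is reduced (cathode) and Tl+(aq) is produced by oxidation at the anode.
E°cell = E°(cathode) − E°(anode) = +0.516 − (−0.338) = +0.854 V.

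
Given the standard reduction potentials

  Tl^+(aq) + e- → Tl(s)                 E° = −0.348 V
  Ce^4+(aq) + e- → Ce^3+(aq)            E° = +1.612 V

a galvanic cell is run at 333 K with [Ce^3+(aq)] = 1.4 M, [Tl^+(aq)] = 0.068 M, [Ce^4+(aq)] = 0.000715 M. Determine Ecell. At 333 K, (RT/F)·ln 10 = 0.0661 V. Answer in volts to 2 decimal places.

+1.82 V

Ce⁴⁺/Ce³⁺ is reduced (cathode, E° = +1.612 V) and Tl⁺/Tl is oxidized (anode).
E°cell = +1.612 − (−0.348) = +1.960 V, with n = 1 electron transferred.
Balancing gives Ce^4+(aq) + Tl(s) → Ce^3+(aq) + Tl^+(aq); hence Q = ([Ce^3+(aq)]·[Tl^+(aq)]) / [Ce^4+(aq)] = 133 (log Q = 2.124).
By the Nernst equation, E = +1.960 − (0.0661/1)·(2.124) = +1.82 V.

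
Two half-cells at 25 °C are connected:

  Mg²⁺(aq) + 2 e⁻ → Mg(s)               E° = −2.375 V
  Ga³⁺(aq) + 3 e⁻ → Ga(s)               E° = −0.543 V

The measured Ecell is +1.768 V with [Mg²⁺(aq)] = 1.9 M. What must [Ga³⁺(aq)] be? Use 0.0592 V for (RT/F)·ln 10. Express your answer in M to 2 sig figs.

0.0015 M

With Ga³⁺/Ga at the cathode and Mg²⁺/Mg at the anode, E°cell = −0.543 − (−2.375) = +1.832 V (n = 6).
Since E = E° − (0.0592/n)·log Q, log Q = n(E° − E)/0.0592 = 6.486.
For 2 Ga³⁺(aq) + 3 Mg(s) → 2 Ga(s) + 3 Mg²⁺(aq), the reaction quotient is Q = [Mg²⁺(aq)]^3 / [Ga³⁺(aq)]^2.
Isolating [Ga³⁺(aq)] in Q = 10^{6.486} yields log [Ga³⁺(aq)] = −2.825, i.e. 0.0015 M.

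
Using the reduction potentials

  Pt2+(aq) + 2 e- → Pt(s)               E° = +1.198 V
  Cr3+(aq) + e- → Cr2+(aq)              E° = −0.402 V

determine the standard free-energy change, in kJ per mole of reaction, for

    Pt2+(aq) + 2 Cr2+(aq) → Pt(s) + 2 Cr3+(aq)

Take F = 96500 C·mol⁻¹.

In the reaction as written Pt2+(aq) is reduced, so the Pt²⁺/Pt couple is the cathode and Cr³⁺/Cr²⁺ is the anode.
E°cell = +1.198 − (−0.402) = +1.600 V; balancing electrons gives n = 2.
ΔG° = −nFE°cell = −(2)(96500)(+1.600) J/mol = −309 kJ/mol.

−309 kJ/mol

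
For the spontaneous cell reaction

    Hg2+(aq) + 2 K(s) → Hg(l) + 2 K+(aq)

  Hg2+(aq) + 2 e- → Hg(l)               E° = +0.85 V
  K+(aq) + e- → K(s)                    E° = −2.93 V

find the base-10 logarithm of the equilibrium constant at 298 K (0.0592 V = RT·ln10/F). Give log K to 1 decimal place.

The Hg²⁺/Hg couple is reduced (cathode); E°cell = +0.85 − (−2.93) = +3.78 V with n = 2.
At equilibrium E = 0, so log K = nE°cell / 0.0592 = (2)(+3.78) / 0.0592 = 127.7.

log K = 127.7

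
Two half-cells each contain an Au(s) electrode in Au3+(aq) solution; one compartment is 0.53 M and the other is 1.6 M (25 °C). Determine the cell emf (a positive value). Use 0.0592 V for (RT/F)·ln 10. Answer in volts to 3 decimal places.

0.009 V

For a concentration cell E°cell = 0, since both electrodes use the same couple.
The compartment with the higher Au3+(aq) concentration (1.6 M) acts as the cathode; ions are reduced there and produced at the dilute (0.53 M) anode.
With n = 3, Ecell = −(0.0592/3)·log([dilute]/[conc]) = −(0.0592/3)·log(0.53/1.6) = +0.009 V.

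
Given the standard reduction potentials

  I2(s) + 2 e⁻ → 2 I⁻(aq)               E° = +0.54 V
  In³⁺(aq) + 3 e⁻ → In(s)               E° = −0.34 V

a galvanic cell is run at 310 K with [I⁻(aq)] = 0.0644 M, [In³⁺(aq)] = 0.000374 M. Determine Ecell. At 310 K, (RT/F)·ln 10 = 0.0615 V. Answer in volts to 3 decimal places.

+1.024 V

Since E°(I₂/I⁻) > E°(In³⁺/In), I₂/I⁻ serves as the cathode.
E°cell = E°cat − E°an = +0.54 − (−0.34) = +0.88 V; n = 6.
Balancing gives 3 I2(s) + 2 In(s) → 6 I⁻(aq) + 2 In³⁺(aq); hence Q = [I⁻(aq)]^6·[In³⁺(aq)]^2 = 9.98×10^−15 (log Q = −14.001).
By the Nernst equation, E = +0.88 − (0.0615/6)·(−14.001) = +1.024 V.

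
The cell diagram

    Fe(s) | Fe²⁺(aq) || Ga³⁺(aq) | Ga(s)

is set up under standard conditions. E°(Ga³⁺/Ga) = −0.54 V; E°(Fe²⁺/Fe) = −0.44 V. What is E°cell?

By convention the left-hand electrode in cell notation is the anode (oxidation) and the right-hand electrode is the cathode (reduction).
E°cell = E°(right) − E°(left) = −0.54 − (−0.44) = −0.10 V.
The negative sign shows that, as written, the cell would require an external voltage to drive the reaction.

−0.10 V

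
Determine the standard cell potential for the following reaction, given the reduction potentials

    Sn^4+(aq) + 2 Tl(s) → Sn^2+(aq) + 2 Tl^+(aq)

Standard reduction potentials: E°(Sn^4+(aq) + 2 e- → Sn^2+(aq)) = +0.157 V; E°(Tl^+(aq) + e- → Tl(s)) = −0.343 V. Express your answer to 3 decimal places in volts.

In the reaction as written, Sn^4+(aq) is reduced (cathode) and Tl^+(aq) is produced by oxidation at the anode.
E°cell = E°(cathode) − E°(anode) = +0.157 − (−0.343) = +0.500 V.
The positive value indicates the reaction is spontaneous as written.

+0.500 V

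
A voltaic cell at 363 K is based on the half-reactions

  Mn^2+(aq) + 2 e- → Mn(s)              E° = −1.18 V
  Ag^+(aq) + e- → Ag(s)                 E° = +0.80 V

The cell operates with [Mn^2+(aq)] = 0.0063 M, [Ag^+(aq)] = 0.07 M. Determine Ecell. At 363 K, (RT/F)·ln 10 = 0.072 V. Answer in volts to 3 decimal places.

The Ag⁺/Ag couple has the more positive E°, so it is the cathode; Mn²⁺/Mn is the anode.
The standard potential is +0.80 − (−1.18) = +1.98 V and the balanced reaction transfers n = 2 electrons.
The balanced reaction is 2 Ag^+(aq) + Mn(s) → 2 Ag(s) + Mn^2+(aq), so Q = [Mn^2+(aq)] / [Ag^+(aq)]^2 = 1.29 and log Q = 0.109.
Applying E = E° − (RT ln10/nF)·log Q gives +1.98 − (0.072/2)(0.109) = +1.976 V.

+1.976 V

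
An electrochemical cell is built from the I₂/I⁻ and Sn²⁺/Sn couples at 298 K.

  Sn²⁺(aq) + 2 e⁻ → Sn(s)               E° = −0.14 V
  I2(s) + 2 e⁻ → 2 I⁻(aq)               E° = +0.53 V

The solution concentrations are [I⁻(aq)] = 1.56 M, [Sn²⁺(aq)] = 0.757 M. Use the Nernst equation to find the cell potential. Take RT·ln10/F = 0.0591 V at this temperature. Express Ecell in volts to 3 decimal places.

Since E°(I₂/I⁻) > E°(Sn²⁺/Sn), I₂/I⁻ serves as the cathode.
The standard potential is +0.53 − (−0.14) = +0.67 V and the balanced reaction transfers n = 2 electrons.
Balancing gives I2(s) + Sn(s) → 2 I⁻(aq) + Sn²⁺(aq); hence Q = [I⁻(aq)]^2·[Sn²⁺(aq)] = 1.84 (log Q = 0.265).
Applying E = E° − (RT ln10/nF)·log Q gives +0.67 − (0.0591/2)(0.265) = +0.662 V.

+0.662 V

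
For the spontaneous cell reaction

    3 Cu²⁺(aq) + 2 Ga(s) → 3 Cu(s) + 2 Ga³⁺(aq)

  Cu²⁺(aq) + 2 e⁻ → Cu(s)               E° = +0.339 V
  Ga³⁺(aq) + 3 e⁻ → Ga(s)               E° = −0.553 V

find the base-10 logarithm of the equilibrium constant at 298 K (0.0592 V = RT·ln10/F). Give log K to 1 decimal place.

log K = 90.4

The Cu²⁺/Cu couple is reduced (cathode); E°cell = +0.339 − (−0.553) = +0.892 V with n = 6.
At equilibrium E = 0, so log K = nE°cell / 0.0592 = (6)(+0.892) / 0.0592 = 90.4.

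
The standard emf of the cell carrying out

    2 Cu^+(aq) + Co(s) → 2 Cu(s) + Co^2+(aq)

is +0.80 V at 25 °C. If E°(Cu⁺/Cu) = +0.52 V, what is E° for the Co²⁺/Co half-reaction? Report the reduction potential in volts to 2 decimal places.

−0.28 V

In the reaction as written the Cu⁺/Cu couple is reduced (cathode) and Co²⁺/Co is oxidized (anode), so E°cell = E°(Cu⁺/Cu) − E°(Co²⁺/Co).
E°(Co²⁺/Co) = E°(cathode) − E°cell = +0.52 − (+0.80) = −0.28 V.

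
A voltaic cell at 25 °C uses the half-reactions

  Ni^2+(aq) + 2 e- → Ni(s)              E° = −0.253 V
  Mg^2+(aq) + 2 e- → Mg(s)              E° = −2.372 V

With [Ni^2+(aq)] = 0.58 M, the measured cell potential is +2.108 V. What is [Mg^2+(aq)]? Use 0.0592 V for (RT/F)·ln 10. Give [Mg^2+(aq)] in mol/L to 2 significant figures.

With Ni²⁺/Ni at the cathode and Mg²⁺/Mg at the anode, E°cell = −0.253 − (−2.372) = +2.119 V (n = 2).
Since E = E° − (0.0592/n)·log Q, log Q = n(E° − E)/0.0592 = 0.372.
For Ni^2+(aq) + Mg(s) → Ni(s) + Mg^2+(aq), the reaction quotient is Q = [Mg^2+(aq)] / [Ni^2+(aq)].
Isolating [Mg^2+(aq)] in Q = 10^{0.372} yields log [Mg^2+(aq)] = 0.135, i.e. 1.4 M.

1.4 M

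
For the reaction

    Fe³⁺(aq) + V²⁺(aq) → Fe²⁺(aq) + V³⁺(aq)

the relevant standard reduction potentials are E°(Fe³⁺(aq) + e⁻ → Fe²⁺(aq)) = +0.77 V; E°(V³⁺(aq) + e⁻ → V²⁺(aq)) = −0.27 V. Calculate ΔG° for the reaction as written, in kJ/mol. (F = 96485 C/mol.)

In the reaction as written Fe³⁺(aq) is reduced, so the Fe³⁺/Fe²⁺ couple is the cathode and V³⁺/V²⁺ is the anode.
E°cell = +0.77 − (−0.27) = +1.04 V; balancing electrons gives n = 1.
ΔG° = −nFE°cell = −(1)(96485)(+1.04) J/mol = −100 kJ/mol.

−100 kJ/mol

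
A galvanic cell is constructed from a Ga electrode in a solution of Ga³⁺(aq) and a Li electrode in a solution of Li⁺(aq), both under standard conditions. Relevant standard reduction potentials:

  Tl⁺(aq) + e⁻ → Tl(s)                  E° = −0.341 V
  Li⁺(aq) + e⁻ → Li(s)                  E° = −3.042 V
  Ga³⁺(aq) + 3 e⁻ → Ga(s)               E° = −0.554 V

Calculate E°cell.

+2.488 V

Of the two couples in this cell, the one with the more positive reduction potential is reduced at the cathode: here that is Ga³⁺/Ga (−0.554 V); Li⁺/Li (−3.042 V) is the anode.
E°cell = E°(cathode) − E°(anode) = −0.554 − (−3.042) = +2.488 V.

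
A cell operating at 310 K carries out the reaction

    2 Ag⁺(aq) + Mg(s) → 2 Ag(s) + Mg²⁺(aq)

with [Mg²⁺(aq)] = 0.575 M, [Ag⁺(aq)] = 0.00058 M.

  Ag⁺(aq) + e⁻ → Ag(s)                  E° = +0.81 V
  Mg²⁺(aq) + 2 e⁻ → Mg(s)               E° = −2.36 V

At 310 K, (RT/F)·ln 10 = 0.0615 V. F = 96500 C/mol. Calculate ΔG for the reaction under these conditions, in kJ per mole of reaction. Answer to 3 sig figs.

−575 kJ/mol

E°cell = +0.81 − (−2.36) = +3.17 V; the balanced reaction transfers n = 2 electrons.
Here Q = [Mg²⁺(aq)] / [Ag⁺(aq)]^2 = 1.71×10^6 (log Q = 6.233), giving E = +3.17 − (0.0615/2)·(6.233) = +2.9783 V.
Finally ΔG = −nFE = −(2)(96500 C/mol)(+2.9783 V) = −575 kJ/mol.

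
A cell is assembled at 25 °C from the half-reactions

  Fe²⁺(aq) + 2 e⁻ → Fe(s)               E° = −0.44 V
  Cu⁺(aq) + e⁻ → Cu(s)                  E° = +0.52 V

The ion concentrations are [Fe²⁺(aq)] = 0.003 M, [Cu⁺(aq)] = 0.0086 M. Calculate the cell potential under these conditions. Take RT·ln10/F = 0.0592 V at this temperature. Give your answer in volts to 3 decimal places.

+0.912 V

Since E°(Cu⁺/Cu) > E°(Fe²⁺/Fe), Cu⁺/Cu serves as the cathode.
E°cell = +0.52 − (−0.44) = +0.96 V, with n = 2 electrons transferred.
The balanced reaction is 2 Cu⁺(aq) + Fe(s) → 2 Cu(s) + Fe²⁺(aq), so Q = [Fe²⁺(aq)] / [Cu⁺(aq)]^2 = 40.6 and log Q = 1.608.
E = E° − (0.0592/n)·log Q = +0.96 − (0.0592/2)(1.608) = +0.912 V.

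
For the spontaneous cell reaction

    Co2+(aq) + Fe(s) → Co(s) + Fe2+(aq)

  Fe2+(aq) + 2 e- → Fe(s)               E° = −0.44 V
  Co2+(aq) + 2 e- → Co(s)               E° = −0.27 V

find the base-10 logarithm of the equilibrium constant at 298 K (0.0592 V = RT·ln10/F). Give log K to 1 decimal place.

The Co²⁺/Co couple is reduced (cathode); E°cell = −0.27 − (−0.44) = +0.17 V with n = 2.
At equilibrium E = 0, so log K = nE°cell / 0.0592 = (2)(+0.17) / 0.0592 = 5.7.

log K = 5.7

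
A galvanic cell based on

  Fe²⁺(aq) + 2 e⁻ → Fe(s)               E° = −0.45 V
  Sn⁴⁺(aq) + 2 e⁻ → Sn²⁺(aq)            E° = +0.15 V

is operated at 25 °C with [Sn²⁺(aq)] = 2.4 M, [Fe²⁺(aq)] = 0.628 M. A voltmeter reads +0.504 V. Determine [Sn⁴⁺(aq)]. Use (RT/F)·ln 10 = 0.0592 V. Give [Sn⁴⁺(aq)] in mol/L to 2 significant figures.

0.00086 M

Sn⁴⁺/Sn²⁺ is the cathode (higher E°); E°cell = +0.15 − (−0.45) = +0.60 V with n = 2.
Rearranging E = E° − (0.0592/n)·log Q gives log Q = 2(+0.60 − (+0.504))/0.0592 = 3.243.
The balanced reaction is Sn⁴⁺(aq) + Fe(s) → Sn²⁺(aq) + Fe²⁺(aq), so Q = ([Sn²⁺(aq)]·[Fe²⁺(aq)]) / [Sn⁴⁺(aq)].
Substituting the known concentrations and solving, log [Sn⁴⁺(aq)] = −3.065 and [Sn⁴⁺(aq)] = 0.00086 M.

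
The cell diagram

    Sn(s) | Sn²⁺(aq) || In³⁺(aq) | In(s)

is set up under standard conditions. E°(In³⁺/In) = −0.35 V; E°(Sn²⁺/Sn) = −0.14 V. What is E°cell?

−0.21 V

By convention the left-hand electrode in cell notation is the anode (oxidation) and the right-hand electrode is the cathode (reduction).
E°cell = E°(right) − E°(left) = −0.35 − (−0.14) = −0.21 V.
The negative sign shows that, as written, the cell would require an external voltage to drive the reaction.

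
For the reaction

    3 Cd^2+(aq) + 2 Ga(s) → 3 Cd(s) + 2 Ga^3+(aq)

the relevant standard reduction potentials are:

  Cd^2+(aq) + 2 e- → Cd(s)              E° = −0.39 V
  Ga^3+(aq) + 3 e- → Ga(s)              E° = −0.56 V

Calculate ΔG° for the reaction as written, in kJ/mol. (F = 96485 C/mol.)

In the reaction as written Cd^2+(aq) is reduced, so the Cd²⁺/Cd couple is the cathode and Ga³⁺/Ga is the anode.
E°cell = −0.39 − (−0.56) = +0.17 V; balancing electrons gives n = 6.
ΔG° = −nFE°cell = −(6)(96485)(+0.17) J/mol = −98.4 kJ/mol.

−98.4 kJ/mol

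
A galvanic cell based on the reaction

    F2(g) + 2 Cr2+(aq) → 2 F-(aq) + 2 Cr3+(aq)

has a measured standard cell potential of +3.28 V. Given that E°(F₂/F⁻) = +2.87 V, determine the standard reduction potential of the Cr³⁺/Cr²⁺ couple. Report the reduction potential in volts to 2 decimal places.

−0.41 V

In the reaction as written the F₂/F⁻ couple is reduced (cathode) and Cr³⁺/Cr²⁺ is oxidized (anode), so E°cell = E°(F₂/F⁻) − E°(Cr³⁺/Cr²⁺).
E°(Cr³⁺/Cr²⁺) = E°(cathode) − E°cell = +2.87 − (+3.28) = −0.41 V.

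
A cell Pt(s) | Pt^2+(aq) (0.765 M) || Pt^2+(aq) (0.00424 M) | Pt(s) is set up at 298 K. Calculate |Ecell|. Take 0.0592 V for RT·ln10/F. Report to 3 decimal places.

0.067 V

For a concentration cell E°cell = 0, since both electrodes use the same couple.
The compartment with the higher Pt^2+(aq) concentration (0.765 M) acts as the cathode; ions are reduced there and produced at the dilute (0.00424 M) anode.
With n = 2, Ecell = −(0.0592/2)·log([dilute]/[conc]) = −(0.0592/2)·log(0.00424/0.765) = +0.067 V.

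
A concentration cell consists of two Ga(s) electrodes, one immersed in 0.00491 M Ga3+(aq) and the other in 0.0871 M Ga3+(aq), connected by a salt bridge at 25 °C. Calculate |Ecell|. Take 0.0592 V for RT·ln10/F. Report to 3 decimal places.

0.025 V

For a concentration cell E°cell = 0, since both electrodes use the same couple.
The compartment with the higher Ga3+(aq) concentration (0.0871 M) acts as the cathode; ions are reduced there and produced at the dilute (0.00491 M) anode.
With n = 3, Ecell = −(0.0592/3)·log([dilute]/[conc]) = −(0.0592/3)·log(0.00491/0.0871) = +0.025 V.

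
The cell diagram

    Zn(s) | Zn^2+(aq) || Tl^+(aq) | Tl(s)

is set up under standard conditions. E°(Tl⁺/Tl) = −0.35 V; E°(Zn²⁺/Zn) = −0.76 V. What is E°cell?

By convention the left-hand electrode in cell notation is the anode (oxidation) and the right-hand electrode is the cathode (reduction).
E°cell = E°(right) − E°(left) = −0.35 − (−0.76) = +0.41 V.

+0.41 V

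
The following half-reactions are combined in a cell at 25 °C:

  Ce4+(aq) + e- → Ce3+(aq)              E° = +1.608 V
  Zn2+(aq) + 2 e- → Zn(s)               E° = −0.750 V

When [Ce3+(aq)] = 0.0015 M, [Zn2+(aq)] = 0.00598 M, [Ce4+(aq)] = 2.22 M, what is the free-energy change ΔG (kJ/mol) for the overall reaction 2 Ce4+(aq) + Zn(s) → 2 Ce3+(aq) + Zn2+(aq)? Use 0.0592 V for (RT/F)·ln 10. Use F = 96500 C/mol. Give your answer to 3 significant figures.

−504 kJ/mol

With Ce⁴⁺/Ce³⁺ reduced at the cathode, E°cell = +1.608 − (−0.750) = +2.358 V and n = 2.
Q = ([Ce3+(aq)]^2·[Zn2+(aq)]) / [Ce4+(aq)]^2 = 2.73×10^−9, so log Q = −8.564 and E = +2.358 − (0.0592/2)(−8.564) = +2.6115 V.
Finally ΔG = −nFE = −(2)(96500 C/mol)(+2.6115 V) = −504 kJ/mol.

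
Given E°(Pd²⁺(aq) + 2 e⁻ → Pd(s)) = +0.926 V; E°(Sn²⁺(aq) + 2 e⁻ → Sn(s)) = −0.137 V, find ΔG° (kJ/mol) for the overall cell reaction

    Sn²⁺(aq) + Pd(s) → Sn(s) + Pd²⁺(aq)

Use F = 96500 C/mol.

+205 kJ/mol

In the reaction as written Sn²⁺(aq) is reduced, so the Sn²⁺/Sn couple is the cathode and Pd²⁺/Pd is the anode.
E°cell = −0.137 − (+0.926) = −1.063 V; balancing electrons gives n = 2.
ΔG° = −nFE°cell = −(2)(96500)(−1.063) J/mol = +205 kJ/mol.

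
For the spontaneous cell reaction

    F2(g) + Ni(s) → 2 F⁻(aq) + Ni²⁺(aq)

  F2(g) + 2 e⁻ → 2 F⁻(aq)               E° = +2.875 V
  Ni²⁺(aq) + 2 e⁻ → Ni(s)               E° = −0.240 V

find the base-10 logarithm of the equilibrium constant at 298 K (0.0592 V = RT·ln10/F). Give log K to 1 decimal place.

log K = 105.2

The F₂/F⁻ couple is reduced (cathode); E°cell = +2.875 − (−0.240) = +3.115 V with n = 2.
At equilibrium E = 0, so log K = nE°cell / 0.0592 = (2)(+3.115) / 0.0592 = 105.2.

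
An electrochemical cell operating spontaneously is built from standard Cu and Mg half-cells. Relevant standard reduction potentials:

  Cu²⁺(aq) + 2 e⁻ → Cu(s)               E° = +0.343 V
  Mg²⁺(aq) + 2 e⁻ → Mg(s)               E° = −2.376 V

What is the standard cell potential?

The Cu²⁺/Cu couple has the higher E°, so Cu ion is reduced (cathode) and Mg is oxidized (anode).
E°cell = E°(cathode) − E°(anode) = +0.343 − (−2.376) = +2.719 V.

+2.719 V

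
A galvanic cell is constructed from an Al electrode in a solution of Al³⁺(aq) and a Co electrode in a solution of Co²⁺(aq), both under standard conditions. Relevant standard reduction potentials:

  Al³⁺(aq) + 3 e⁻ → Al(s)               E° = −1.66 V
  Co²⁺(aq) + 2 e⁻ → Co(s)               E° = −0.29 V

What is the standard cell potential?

+1.37 V

The Co²⁺/Co couple has the higher E°, so Co ion is reduced (cathode) and Al is oxidized (anode).
E°cell = E°(cathode) − E°(anode) = −0.29 − (−1.66) = +1.37 V.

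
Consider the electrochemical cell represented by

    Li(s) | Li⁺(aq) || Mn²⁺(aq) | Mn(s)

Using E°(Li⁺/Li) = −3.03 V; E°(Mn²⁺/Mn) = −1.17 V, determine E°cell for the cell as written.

By convention the left-hand electrode in cell notation is the anode (oxidation) and the right-hand electrode is the cathode (reduction).
E°cell = E°(right) − E°(left) = −1.17 − (−3.03) = +1.86 V.

+1.86 V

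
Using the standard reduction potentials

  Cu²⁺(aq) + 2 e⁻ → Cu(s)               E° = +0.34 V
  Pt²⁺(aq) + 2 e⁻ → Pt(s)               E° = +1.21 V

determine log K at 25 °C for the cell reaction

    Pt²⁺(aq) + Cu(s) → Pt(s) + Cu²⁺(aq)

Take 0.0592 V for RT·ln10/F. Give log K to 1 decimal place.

The Pt²⁺/Pt couple is reduced (cathode); E°cell = +1.21 − (+0.34) = +0.87 V with n = 2.
At equilibrium E = 0, so log K = nE°cell / 0.0592 = (2)(+0.87) / 0.0592 = 29.4.

log K = 29.4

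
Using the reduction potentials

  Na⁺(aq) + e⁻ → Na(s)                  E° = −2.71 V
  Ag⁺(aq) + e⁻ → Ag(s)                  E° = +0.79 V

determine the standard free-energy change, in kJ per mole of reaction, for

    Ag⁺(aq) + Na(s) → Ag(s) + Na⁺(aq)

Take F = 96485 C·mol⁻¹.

In the reaction as written Ag⁺(aq) is reduced, so the Ag⁺/Ag couple is the cathode and Na⁺/Na is the anode.
E°cell = +0.79 − (−2.71) = +3.50 V; balancing electrons gives n = 1.
ΔG° = −nFE°cell = −(1)(96485)(+3.50) J/mol = −338 kJ/mol.

−338 kJ/mol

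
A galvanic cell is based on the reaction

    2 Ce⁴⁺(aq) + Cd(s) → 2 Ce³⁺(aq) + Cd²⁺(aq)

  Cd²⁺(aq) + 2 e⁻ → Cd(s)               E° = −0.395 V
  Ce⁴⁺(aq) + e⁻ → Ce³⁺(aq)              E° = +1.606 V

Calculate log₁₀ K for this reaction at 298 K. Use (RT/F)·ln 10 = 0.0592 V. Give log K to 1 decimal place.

The Ce⁴⁺/Ce³⁺ couple is reduced (cathode); E°cell = +1.606 − (−0.395) = +2.001 V with n = 2.
At equilibrium E = 0, so log K = nE°cell / 0.0592 = (2)(+2.001) / 0.0592 = 67.6.

log K = 67.6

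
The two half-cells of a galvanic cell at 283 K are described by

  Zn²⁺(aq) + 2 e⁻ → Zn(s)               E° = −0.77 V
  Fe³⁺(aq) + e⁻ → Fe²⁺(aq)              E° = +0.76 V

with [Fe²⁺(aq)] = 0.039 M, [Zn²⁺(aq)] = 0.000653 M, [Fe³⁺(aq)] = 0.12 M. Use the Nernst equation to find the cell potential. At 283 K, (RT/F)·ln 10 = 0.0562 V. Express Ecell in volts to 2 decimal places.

+1.65 V

Fe³⁺/Fe²⁺ is reduced (cathode, E° = +0.76 V) and Zn²⁺/Zn is oxidized (anode).
E°cell = +0.76 − (−0.77) = +1.53 V, with n = 2 electrons transferred.
The balanced reaction is 2 Fe³⁺(aq) + Zn(s) → 2 Fe²⁺(aq) + Zn²⁺(aq), so Q = ([Fe²⁺(aq)]^2·[Zn²⁺(aq)]) / [Fe³⁺(aq)]^2 = 6.9×10^−5 and log Q = −4.161.
Applying E = E° − (RT ln10/nF)·log Q gives +1.53 − (0.0562/2)(−4.161) = +1.65 V.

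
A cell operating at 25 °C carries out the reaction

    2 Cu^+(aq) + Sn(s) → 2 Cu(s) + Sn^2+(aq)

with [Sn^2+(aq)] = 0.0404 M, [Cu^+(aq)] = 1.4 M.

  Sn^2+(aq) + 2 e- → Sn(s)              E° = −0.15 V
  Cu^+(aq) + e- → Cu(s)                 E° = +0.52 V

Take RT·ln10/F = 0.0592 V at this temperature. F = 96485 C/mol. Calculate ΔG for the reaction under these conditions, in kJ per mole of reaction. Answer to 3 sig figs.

The standard cell potential is +0.52 − (−0.15) = +0.67 V, with n = 2 electrons in the balanced equation.
Q = [Sn^2+(aq)] / [Cu^+(aq)]^2 = 0.0206, so log Q = −1.686 and E = +0.67 − (0.0592/2)(−1.686) = +0.7199 V.
ΔG = −nFE = −(2)(96485)(+0.7199) J/mol = −139 kJ/mol.

−139 kJ/mol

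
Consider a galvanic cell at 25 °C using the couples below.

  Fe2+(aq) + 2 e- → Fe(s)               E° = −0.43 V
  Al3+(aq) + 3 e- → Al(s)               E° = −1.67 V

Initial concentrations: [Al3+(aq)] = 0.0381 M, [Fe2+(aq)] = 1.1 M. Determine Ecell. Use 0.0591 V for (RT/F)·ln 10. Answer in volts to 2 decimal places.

The Fe²⁺/Fe couple has the more positive E°, so it is the cathode; Al³⁺/Al is the anode.
E°cell = E°cat − E°an = −0.43 − (−1.67) = +1.24 V; n = 6.
Balancing gives 3 Fe2+(aq) + 2 Al(s) → 3 Fe(s) + 2 Al3+(aq); hence Q = [Al3+(aq)]^2 / [Fe2+(aq)]^3 = 0.00109 (log Q = −2.962).
Applying E = E° − (RT ln10/nF)·log Q gives +1.24 − (0.0591/6)(−2.962) = +1.27 V.

+1.27 V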